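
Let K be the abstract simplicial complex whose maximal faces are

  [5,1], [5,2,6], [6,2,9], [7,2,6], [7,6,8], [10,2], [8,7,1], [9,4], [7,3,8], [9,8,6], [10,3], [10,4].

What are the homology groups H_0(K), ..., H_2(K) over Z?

H_0 = Z,  H_1 = Z^3,  H_2 = 0.

Take the total order 1 < 2 < 3 < 4 < 5 < 6 < 7 < 8 < 9 < 10 on the vertex set. Then K (dimension 2) consists of the simplices:

  0-simplices (10): [1], [2], [3], [4], [5], [6], [7], [8], [9], [10]
  1-simplices (19): [1,5], [1,7], [1,8], [2,5], [2,6], [2,7], [2,9], [2,10], [3,7], [3,8], [3,10], [4,9], [4,10], [5,6], [6,7], [6,8], [6,9], [7,8], [8,9]
  2-simplices (7): [1,7,8], [2,5,6], [2,6,7], [2,6,9], [3,7,8], [6,7,8], [6,8,9]

so the chain groups are C_0 ≅ Z^10, C_1 ≅ Z^19, C_2 ≅ Z^7.

Boundary ∂_1: C_1 → C_0 is given by ∂[p,q] = [q] − [p].
The resulting 10×19 matrix has rank 9, and its Smith normal form has invariant factors (1,1,1,1,1,1,1,1,1).

∂_2: C_2 → C_1 acts by ∂[p,q,r] = [q,r] − [p,r] + [p,q]. For instance
  ∂[2,5,6] = [5,6] − [2,6] + [2,5],
  ∂[3,7,8] = [7,8] − [3,8] + [3,7].
As a 19×7 matrix over Z this has rank 7, with invariant factors (1,1,1,1,1,1,1).

From H_k ≅ ker(∂_k) / im(∂_{k+1}) we obtain:

  H_0: rank C_0 − rank ∂_1 = 10 − 9 = 1, and the invariant factors of ∂_1 are all 1, so H_0 = Z.
  H_1: rank ker ∂_1 − rank ∂_2 = (19 − 9) − 7 = 3, and the invariant factors of ∂_2 are all 1, so H_1 = Z^3.
  H_2: rank ker ∂_2 − rank ∂_3 = (7 − 7) − 0 = 0, and there is no ∂_3, so H_2 = 0.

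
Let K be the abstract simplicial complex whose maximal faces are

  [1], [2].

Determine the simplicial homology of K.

H_0 = Z^2.

Take the total order 1 < 2 on the vertex set. Then K (dimension 0) consists of the simplices:

  0-simplices (2): [1], [2]

Hence C_0 ≅ Z^2.

Reading off H_k = ker ∂_k / im ∂_{k+1}:

  H_0: rank C_0 − rank ∂_1 = 2 − 0 = 2, and there is no ∂_1, so H_0 = Z^2.

(K is a triangulation of a set of 2 points.)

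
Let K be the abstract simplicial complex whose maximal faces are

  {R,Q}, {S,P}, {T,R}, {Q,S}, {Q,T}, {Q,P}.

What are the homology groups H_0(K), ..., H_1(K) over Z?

H_0 ≅ Z,  H_1 ≅ Z^2.

Take the total order P < Q < R < S < T on the vertex set. Then K (dimension 1) consists of the simplices:

  0-simplices (5): P, Q, R, S, T
  1-simplices (6): PQ, PS, QR, QS, QT, RT

so the chain groups are C_0 ≅ Z^5, C_1 ≅ Z^6.

Boundary ∂_1: C_1 → C_0 is given by ∂[p,q] = [q] − [p]. For instance
  ∂QT = T − Q.
The resulting 5×6 matrix has rank 4, and its Smith normal form has invariant factors (1,1,1,1).

Computing H_k = (kernel of ∂_k) / (image of ∂_{k+1}):

  H_0: rank C_0 − rank ∂_1 = 5 − 4 = 1, and the invariant factors of ∂_1 are all 1, so H_0 ≅ Z.
  H_1: rank ker ∂_1 − rank ∂_2 = (6 − 4) − 0 = 2, and there is no ∂_2, so H_1 ≅ Z^2.

(K is a triangulation of a wedge of 2 circles.)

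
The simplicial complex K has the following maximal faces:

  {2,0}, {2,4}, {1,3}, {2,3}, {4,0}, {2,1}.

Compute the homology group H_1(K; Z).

H_1 = Z^2.

Fix the vertex order 0 < 1 < 2 < 3 < 4 and write every simplex with vertices in increasing order. Then dim K = 1 and the simplices of K are:

  0-simplices (5): [0], [1], [2], [3], [4]
  1-simplices (6): [0,2], [0,4], [1,2], [1,3], [2,3], [2,4]

Hence C_0 ≅ Z^5, C_1 ≅ Z^6.

∂_1: C_1 → C_0 is given by ∂[p,q] = [q] − [p]. For instance
  ∂[1,3] = [3] − [1].
The resulting 5×6 matrix has rank 4, and its Smith normal form has invariant factors (1,1,1,1).

Computing H_k = (kernel of ∂_k) / (image of ∂_{k+1}):

  H_1: rank ker ∂_1 − rank ∂_2 = (6 − 4) − 0 = 2, and there is no ∂_2, so H_1 ≅ Z^2.

(K is a triangulation of a wedge of 2 circles.)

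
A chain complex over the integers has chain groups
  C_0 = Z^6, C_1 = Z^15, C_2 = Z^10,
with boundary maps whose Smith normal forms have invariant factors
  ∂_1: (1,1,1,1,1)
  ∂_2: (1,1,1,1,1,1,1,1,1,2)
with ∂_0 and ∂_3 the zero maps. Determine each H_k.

H_0: b_0 = 6 − 0 − 5 = 1; torsion from ∂_1 factors > 1: none. So H_0 ≅ Z.
H_1: b_1 = 15 − 5 − 10 = 0; torsion from ∂_2 factors > 1: [2]. So H_1 ≅ Z/2.
H_2: b_2 = 10 − 10 − 0 = 0; torsion from ∂_3 factors > 1: none. So H_2 ≅ 0.

H_0 ≅ Z,  H_1 ≅ Z/2,  H_2 = 0.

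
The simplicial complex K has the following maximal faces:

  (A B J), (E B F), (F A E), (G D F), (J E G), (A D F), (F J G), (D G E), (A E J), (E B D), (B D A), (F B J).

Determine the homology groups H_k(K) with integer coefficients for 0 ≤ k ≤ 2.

H_0 ≅ Z,  H_1 ≅ Z/2,  H_2 = 0.

Fix the vertex order A < B < D < E < F < G < J and write every simplex with vertices in increasing order. Then dim K = 2 and the simplices of K are:

  0-simplices (7): A, B, D, E, F, G, J
  1-simplices (18): AB, AD, AE, AF, AJ, BD, BE, BF, BJ, DE, DF, DG, EF, EG, EJ, FG, FJ, GJ
  2-simplices (12): ABD, ABJ, ADF, AEF, AEJ, BDE, BEF, BFJ, DEG, DFG, EGJ, FGJ

Hence C_0 ≅ Z^7, C_1 ≅ Z^18, C_2 ≅ Z^12.

The boundary map ∂_1: C_1 → C_0 sends each edge [p,q] (with p < q) to q − p.
As a 7×18 matrix over Z this has rank 6, with invariant factors (1,1,1,1,1,1).

The boundary map ∂_2: C_2 → C_1 sends each 2-simplex [p,q,r] to [q,r] − [p,r] + [p,q]. For instance
  ∂ADF = DF − AF + AD,
  ∂BFJ = FJ − BJ + BF.
This gives a 18×12 integer matrix of rank 12; reducing to Smith normal form yields diagonal entries (1,1,1,1,1,1,1,1,1,1,1,2).

Computing H_k = (kernel of ∂_k) / (image of ∂_{k+1}):

  H_0: rank C_0 − rank ∂_1 = 7 − 6 = 1, and the invariant factors of ∂_1 are all 1, so H_0 ≅ Z.
  H_1: rank ker ∂_1 − rank ∂_2 = (18 − 6) − 12 = 0, and ∂_2 has invariant factor 2 > 1, so H_1 ≅ Z/2.
  H_2: rank ker ∂_2 − rank ∂_3 = (12 − 12) − 0 = 0, and there is no ∂_3, so H_2 ≅ 0.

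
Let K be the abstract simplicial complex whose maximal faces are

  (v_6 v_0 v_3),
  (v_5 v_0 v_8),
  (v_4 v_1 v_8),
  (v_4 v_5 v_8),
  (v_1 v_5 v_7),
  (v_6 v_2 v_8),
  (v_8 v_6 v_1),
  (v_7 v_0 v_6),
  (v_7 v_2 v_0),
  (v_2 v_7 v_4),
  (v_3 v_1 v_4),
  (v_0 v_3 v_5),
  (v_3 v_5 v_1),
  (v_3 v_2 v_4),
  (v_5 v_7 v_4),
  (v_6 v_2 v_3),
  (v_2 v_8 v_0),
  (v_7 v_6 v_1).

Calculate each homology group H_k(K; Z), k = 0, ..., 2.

H_0 = Z,  H_1 = Z × Z/2,  H_2 = 0.

Fix the vertex order v_0 < v_1 < v_2 < v_3 < v_4 < v_5 < v_6 < v_7 < v_8 and write every simplex with vertices in increasing order. Then dim K = 2 and the simplices of K are:

  0-simplices (9): [v_0], [v_1], [v_2], [v_3], [v_4], [v_5], [v_6], [v_7], [v_8]
  1-simplices (27): (27 of them)
  2-simplices (18): (18 of them)

Hence C_0 ≅ Z^9, C_1 ≅ Z^27, C_2 ≅ Z^18.

The boundary map ∂_1: C_1 → C_0 maps an edge to its endpoints' difference, ∂[p,q] = q − p. For instance
  ∂[v_5,v_7] = [v_7] − [v_5].
The 9×27 boundary matrix has rank 8 and Smith normal form diag(1,1,1,1,1,1,1,1).

Boundary ∂_2: C_2 → C_1 sends each 2-simplex [p,q,r] to [q,r] − [p,r] + [p,q]. For instance
  ∂[v_0,v_2,v_8] = [v_2,v_8] − [v_0,v_8] + [v_0,v_2],
  ∂[v_0,v_3,v_6] = [v_3,v_6] − [v_0,v_6] + [v_0,v_3].
The resulting 27×18 matrix has rank 18, and its Smith normal form has invariant factors (1,1,1,1,1,1,1,1,1,1,1,1,1,1,1,1,1,2).

Now H_k = ker ∂_k / im ∂_{k+1}, so:

  H_0: rank C_0 − rank ∂_1 = 9 − 8 = 1, and the invariant factors of ∂_1 are all 1, so H_0 ≅ Z.
  H_1: rank ker ∂_1 − rank ∂_2 = (27 − 8) − 18 = 1, and ∂_2 has invariant factor 2 > 1, so H_1 ≅ Z × Z/2.
  H_2: rank ker ∂_2 − rank ∂_3 = (18 − 18) − 0 = 0, and there is no ∂_3, so H_2 ≅ 0.

As a check, the Euler characteristic is 9 − 27 + 18 = 0, which agrees with 1 − 1 + 0 = 0.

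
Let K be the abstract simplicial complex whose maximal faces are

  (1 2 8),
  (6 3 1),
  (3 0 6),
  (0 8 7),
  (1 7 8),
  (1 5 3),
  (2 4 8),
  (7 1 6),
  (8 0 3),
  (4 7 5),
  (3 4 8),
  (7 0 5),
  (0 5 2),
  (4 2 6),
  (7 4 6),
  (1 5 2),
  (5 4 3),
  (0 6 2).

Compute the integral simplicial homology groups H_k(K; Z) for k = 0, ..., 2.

K has 9 vertices, 27 edges, 18 triangles.
rank ∂_0 = 0, rank ∂_1 = 8 ⇒ b_0 = 9 − 0 − 8 = 1; all invariant factors of ∂_1 are 1 so no torsion. So H_0 = Z.
rank ∂_1 = 8, rank ∂_2 = 17 ⇒ b_1 = 27 − 8 − 17 = 2; all invariant factors of ∂_2 are 1 so no torsion. So H_1 = Z^2.
rank ∂_2 = 17, rank ∂_3 = 0 ⇒ b_2 = 18 − 17 − 0 = 1. So H_2 = Z.

H_0 = Z,  H_1 = Z^2,  H_2 = Z.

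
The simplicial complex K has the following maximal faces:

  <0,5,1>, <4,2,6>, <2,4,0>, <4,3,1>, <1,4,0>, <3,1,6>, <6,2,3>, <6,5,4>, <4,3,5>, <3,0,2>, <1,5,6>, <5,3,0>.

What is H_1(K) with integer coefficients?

H_1 = Z/2Z.

Order the vertices as 0 < 1 < 2 < 3 < 4 < 5 < 6. Listing each simplex with vertices in this order, K has dimension 2 with simplices:

  0-simplices (7): [0], [1], [2], [3], [4], [5], [6]
  1-simplices (18): [0,1], [0,2], [0,3], [0,4], [0,5], [1,3], [1,4], [1,5], [1,6], [2,3], [2,4], [2,6], [3,4], [3,5], [3,6], [4,5], [4,6], [5,6]
  2-simplices (12): [0,1,4], [0,1,5], [0,2,3], [0,2,4], [0,3,5], [1,3,4], [1,3,6], [1,5,6], [2,3,6], [2,4,6], [3,4,5], [4,5,6]

giving chain groups C_0 ≅ Z^7, C_1 ≅ Z^18, C_2 ≅ Z^12.

∂_1: C_1 → C_0 is given by ∂[p,q] = [q] − [p].
The resulting 7×18 matrix has rank 6, and its Smith normal form has invariant factors (1,1,1,1,1,1).

∂_2: C_2 → C_1 maps a triangle to the signed sum of its edges. For instance
  ∂[1,3,4] = [3,4] − [1,4] + [1,3],
  ∂[2,3,6] = [3,6] − [2,6] + [2,3].
The 18×12 boundary matrix has rank 12 and Smith normal form diag(1,1,1,1,1,1,1,1,1,1,1,2).

Computing H_k = (kernel of ∂_k) / (image of ∂_{k+1}):

  H_1: rank ker ∂_1 − rank ∂_2 = (18 − 6) − 12 = 0, and ∂_2 has invariant factor 2 > 1, so H_1 ≅ Z/2Z.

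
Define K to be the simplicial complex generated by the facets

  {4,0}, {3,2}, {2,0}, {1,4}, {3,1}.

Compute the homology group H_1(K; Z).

We work with the vertex ordering 0 < 1 < 2 < 3 < 4. The simplices of K, each written with vertices in increasing order, are:

  0-simplices (5): [0], [1], [2], [3], [4]
  1-simplices (5): [0,2], [0,4], [1,3], [1,4], [2,3]

so the chain groups are C_0 ≅ Z^5, C_1 ≅ Z^5.

The boundary map ∂_1: C_1 → C_0 maps an edge to its endpoints' difference, ∂[p,q] = q − p.
The 5×5 boundary matrix has rank 4 and Smith normal form diag(1,1,1,1).

From H_k ≅ ker(∂_k) / im(∂_{k+1}) we obtain:

  H_1: rank ker ∂_1 − rank ∂_2 = (5 − 4) − 0 = 1, and there is no ∂_2, so H_1 ≅ Z.

H_1 = Z.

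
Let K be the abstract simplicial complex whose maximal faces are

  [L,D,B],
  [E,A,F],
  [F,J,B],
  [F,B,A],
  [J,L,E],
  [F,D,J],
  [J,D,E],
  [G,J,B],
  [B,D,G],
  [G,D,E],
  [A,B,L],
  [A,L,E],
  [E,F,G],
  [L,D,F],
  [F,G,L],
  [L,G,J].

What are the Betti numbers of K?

Take the total order A < B < D < E < F < G < J < L on the vertex set. Then K (dimension 2) consists of the simplices:

  0-simplices (8): A, B, D, E, F, G, J, L
  1-simplices (24): AB, AE, AF, AL, BD, BF, BG, BJ, BL, DE, DF, DG, DJ, DL, EF, EG, EJ, EL, FG, FJ, FL, GJ, GL, JL
  2-simplices (16): ABF, ABL, AEF, AEL, BDG, BDL, BFJ, BGJ, DEG, DEJ, DFJ, DFL, EFG, EJL, FGL, GJL

so the chain groups are C_0 ≅ Z^8, C_1 ≅ Z^24, C_2 ≅ Z^16.

Boundary ∂_1: C_1 → C_0 sends each edge [p,q] (with p < q) to q − p.
This gives a 8×24 integer matrix of rank 7; reducing to Smith normal form yields diagonal entries (1,1,1,1,1,1,1).

The boundary map ∂_2: C_2 → C_1 sends each 2-simplex [p,q,r] to [q,r] − [p,r] + [p,q]. For instance
  ∂AEL = EL − AL + AE,
  ∂GJL = JL − GL + GJ.
This gives a 24×16 integer matrix of rank 15; reducing to Smith normal form yields diagonal entries (1,1,1,1,1,1,1,1,1,1,1,1,1,1,1).

From H_k ≅ ker(∂_k) / im(∂_{k+1}) we obtain:

  H_0: rank C_0 − rank ∂_1 = 8 − 7 = 1, and the invariant factors of ∂_1 are all 1, so H_0 ≅ Z.
  H_1: rank ker ∂_1 − rank ∂_2 = (24 − 7) − 15 = 2, and the invariant factors of ∂_2 are all 1, so H_1 ≅ Z^2.
  H_2: rank ker ∂_2 − rank ∂_3 = (16 − 15) − 0 = 1, and there is no ∂_3, so H_2 ≅ Z.

As a check, the Euler characteristic is 8 − 24 + 16 = 0, which agrees with 1 − 2 + 1 = 0.
(K is a triangulation of the torus T^2.)

Hence the Betti numbers are b_0 = 1, b_1 = 2, b_2 = 1.

b_0 = 1, b_1 = 2, b_2 = 1.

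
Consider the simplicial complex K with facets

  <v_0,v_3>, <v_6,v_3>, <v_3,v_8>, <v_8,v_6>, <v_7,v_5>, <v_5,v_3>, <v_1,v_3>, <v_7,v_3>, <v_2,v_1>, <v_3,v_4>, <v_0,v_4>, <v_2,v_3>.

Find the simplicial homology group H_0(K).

H_0 ≅ Z.

Fix the vertex order v_0 < v_1 < v_2 < v_3 < v_4 < v_5 < v_6 < v_7 < v_8 and write every simplex with vertices in increasing order. Then dim K = 1 and the simplices of K are:

  0-simplices (9): [v_0], [v_1], [v_2], [v_3], [v_4], [v_5], [v_6], [v_7], [v_8]
  1-simplices (12): [v_0,v_3], [v_0,v_4], [v_1,v_2], [v_1,v_3], [v_2,v_3], [v_3,v_4], [v_3,v_5], [v_3,v_6], [v_3,v_7], [v_3,v_8], [v_5,v_7], [v_6,v_8]

giving chain groups C_0 ≅ Z^9, C_1 ≅ Z^12.

Boundary ∂_1: C_1 → C_0 maps an edge to its endpoints' difference, ∂[p,q] = q − p.
This gives a 9×12 integer matrix of rank 8; reducing to Smith normal form yields diagonal entries (1,1,1,1,1,1,1,1).

From H_k ≅ ker(∂_k) / im(∂_{k+1}) we obtain:

  H_0: rank C_0 − rank ∂_1 = 9 − 8 = 1, and the invariant factors of ∂_1 are all 1, so H_0 = Z.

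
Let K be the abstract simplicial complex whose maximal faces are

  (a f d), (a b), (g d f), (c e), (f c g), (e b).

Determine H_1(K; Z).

Order the vertices as a < b < c < d < e < f < g. Listing each simplex with vertices in this order, K has dimension 2 with simplices:

  0-simplices (7): a, b, c, d, e, f, g
  1-simplices (10): ab, ad, af, be, ce, cf, cg, df, dg, fg
  2-simplices (3): adf, cfg, dfg

so the chain groups are C_0 ≅ Z^7, C_1 ≅ Z^10, C_2 ≅ Z^3.

The boundary map ∂_1: C_1 → C_0 sends each edge [p,q] (with p < q) to q − p. For instance
  ∂ce = e − c.
The 7×10 boundary matrix has rank 6 and Smith normal form diag(1,1,1,1,1,1).

Boundary ∂_2: C_2 → C_1 maps a triangle to the signed sum of its edges. For instance
  ∂cfg = fg − cg + cf,
  ∂dfg = fg − dg + df.
This gives a 10×3 integer matrix of rank 3; reducing to Smith normal form yields diagonal entries (1,1,1).

Computing H_k = (kernel of ∂_k) / (image of ∂_{k+1}):

  H_1: rank ker ∂_1 − rank ∂_2 = (10 − 6) − 3 = 1, and the invariant factors of ∂_2 are all 1, so H_1 = Z.

H_1 = Z.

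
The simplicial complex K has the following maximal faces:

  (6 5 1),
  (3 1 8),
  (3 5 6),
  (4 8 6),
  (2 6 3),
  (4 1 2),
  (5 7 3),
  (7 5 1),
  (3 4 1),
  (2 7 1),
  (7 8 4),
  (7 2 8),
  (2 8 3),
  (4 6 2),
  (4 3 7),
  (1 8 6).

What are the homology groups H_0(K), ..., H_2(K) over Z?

H_0 = Z,  H_1 = Z^2,  H_2 = Z.

Order the vertices as 1 < 2 < 3 < 4 < 5 < 6 < 7 < 8. Listing each simplex with vertices in this order, K has dimension 2 with simplices:

  0-simplices (8): [1], [2], [3], [4], [5], [6], [7], [8]
  1-simplices (24): (24 of them)
  2-simplices (16): [1,2,4], [1,2,7], [1,3,4], [1,3,8], [1,5,6], [1,5,7], [1,6,8], [2,3,6], [2,3,8], [2,4,6], [2,7,8], [3,4,7], [3,5,6], [3,5,7], [4,6,8], [4,7,8]

so the chain groups are C_0 ≅ Z^8, C_1 ≅ Z^24, C_2 ≅ Z^16.

The boundary map ∂_1: C_1 → C_0 sends each edge [p,q] (with p < q) to q − p. For instance
  ∂[5,6] = [6] − [5].
This gives a 8×24 integer matrix of rank 7; reducing to Smith normal form yields diagonal entries (1,1,1,1,1,1,1).

The boundary map ∂_2: C_2 → C_1 acts by ∂[p,q,r] = [q,r] − [p,r] + [p,q]. For instance
  ∂[4,6,8] = [6,8] − [4,8] + [4,6],
  ∂[1,6,8] = [6,8] − [1,8] + [1,6].
The resulting 24×16 matrix has rank 15, and its Smith normal form has invariant factors (1,1,1,1,1,1,1,1,1,1,1,1,1,1,1).

Computing H_k = (kernel of ∂_k) / (image of ∂_{k+1}):

  H_0: rank C_0 − rank ∂_1 = 8 − 7 = 1, and the invariant factors of ∂_1 are all 1, so H_0 ≅ Z.
  H_1: rank ker ∂_1 − rank ∂_2 = (24 − 7) − 15 = 2, and the invariant factors of ∂_2 are all 1, so H_1 ≅ Z^2.
  H_2: rank ker ∂_2 − rank ∂_3 = (16 − 15) − 0 = 1, and there is no ∂_3, so H_2 ≅ Z.

(K is a triangulation of the torus T^2.)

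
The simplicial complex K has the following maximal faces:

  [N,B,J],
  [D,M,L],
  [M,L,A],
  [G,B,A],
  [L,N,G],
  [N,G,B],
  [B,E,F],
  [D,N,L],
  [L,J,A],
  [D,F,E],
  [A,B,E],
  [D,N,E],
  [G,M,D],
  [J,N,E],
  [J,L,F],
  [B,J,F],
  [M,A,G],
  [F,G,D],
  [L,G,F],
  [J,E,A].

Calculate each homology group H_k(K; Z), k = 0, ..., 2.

H_0 = Z,  H_1 = Z ⊕ Z/2Z,  H_2 = 0.

We work with the vertex ordering A < B < D < E < F < G < J < L < M < N. The simplices of K, each written with vertices in increasing order, are:

  0-simplices (10): A, B, D, E, F, G, J, L, M, N
  1-simplices (30): AB, AE, AG, AJ, AL, AM, BE, BF, BG, BJ, BN, DE, DF, DG, DL, DM, DN, EF, EJ, EN, FG, FJ, FL, GL, GM, GN, JL, JN, LM, LN
  2-simplices (20): ABE, ABG, AEJ, AGM, AJL, ALM, BEF, BFJ, BGN, BJN, DEF, DEN, DFG, DGM, DLM, DLN, EJN, FGL, FJL, GLN

giving chain groups C_0 ≅ Z^10, C_1 ≅ Z^30, C_2 ≅ Z^20.

∂_1: C_1 → C_0 is given by ∂[p,q] = [q] − [p].
As a 10×30 matrix over Z this has rank 9, with invariant factors (1,1,1,1,1,1,1,1,1).

The boundary map ∂_2: C_2 → C_1 sends each 2-simplex [p,q,r] to [q,r] − [p,r] + [p,q]. For instance
  ∂ABG = BG − AG + AB,
  ∂DFG = FG − DG + DF.
The resulting 30×20 matrix has rank 20, and its Smith normal form has invariant factors (1,1,1,1,1,1,1,1,1,1,1,1,1,1,1,1,1,1,1,2).

Now H_k = ker ∂_k / im ∂_{k+1}, so:

  H_0: rank C_0 − rank ∂_1 = 10 − 9 = 1, and the invariant factors of ∂_1 are all 1, so H_0 ≅ Z.
  H_1: rank ker ∂_1 − rank ∂_2 = (30 − 9) − 20 = 1, and ∂_2 has invariant factor 2 > 1, so H_1 ≅ Z ⊕ Z/2Z.
  H_2: rank ker ∂_2 − rank ∂_3 = (20 − 20) − 0 = 0, and there is no ∂_3, so H_2 ≅ 0.

(K is a triangulation of the Klein bottle.)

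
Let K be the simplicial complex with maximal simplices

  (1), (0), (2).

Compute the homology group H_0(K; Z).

Order the vertices as 0 < 1 < 2. Listing each simplex with vertices in this order, K has dimension 0 with simplices:

  0-simplices (3): [0], [1], [2]

giving chain groups C_0 ≅ Z^3.

From H_k ≅ ker(∂_k) / im(∂_{k+1}) we obtain:

  H_0: rank C_0 − rank ∂_1 = 3 − 0 = 3, and there is no ∂_1, so H_0 = Z^3.

(K is a triangulation of a set of 3 points.)

H_0 ≅ Z^3.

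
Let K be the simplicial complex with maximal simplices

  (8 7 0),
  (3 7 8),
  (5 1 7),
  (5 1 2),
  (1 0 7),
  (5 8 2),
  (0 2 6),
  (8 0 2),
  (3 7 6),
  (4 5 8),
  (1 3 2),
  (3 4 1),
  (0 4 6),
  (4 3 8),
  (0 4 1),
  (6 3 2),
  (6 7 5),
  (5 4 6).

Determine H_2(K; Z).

Order the vertices as 0 < 1 < 2 < 3 < 4 < 5 < 6 < 7 < 8. Listing each simplex with vertices in this order, K has dimension 2 with simplices:

  0-simplices (9): [0], [1], [2], [3], [4], [5], [6], [7], [8]
  1-simplices (27): (27 of them)
  2-simplices (18): [0,1,4], [0,1,7], [0,2,6], [0,2,8], [0,4,6], [0,7,8], [1,2,3], [1,2,5], [1,3,4], [1,5,7], [2,3,6], [2,5,8], [3,4,8], [3,6,7], [3,7,8], [4,5,6], [4,5,8], [5,6,7]

so the chain groups are C_0 ≅ Z^9, C_1 ≅ Z^27, C_2 ≅ Z^18.

Boundary ∂_1: C_1 → C_0 maps an edge to its endpoints' difference, ∂[p,q] = q − p.
As a 9×27 matrix over Z this has rank 8, with invariant factors (1,1,1,1,1,1,1,1).

∂_2: C_2 → C_1 maps a triangle to the signed sum of its edges. For instance
  ∂[5,6,7] = [6,7] − [5,7] + [5,6],
  ∂[3,7,8] = [7,8] − [3,8] + [3,7].
The 27×18 boundary matrix has rank 17 and Smith normal form diag(1,1,1,1,1,1,1,1,1,1,1,1,1,1,1,1,1).

Computing H_k = (kernel of ∂_k) / (image of ∂_{k+1}):

  H_2: rank ker ∂_2 − rank ∂_3 = (18 − 17) − 0 = 1, and there is no ∂_3, so H_2 ≅ Z.

H_2 ≅ Z.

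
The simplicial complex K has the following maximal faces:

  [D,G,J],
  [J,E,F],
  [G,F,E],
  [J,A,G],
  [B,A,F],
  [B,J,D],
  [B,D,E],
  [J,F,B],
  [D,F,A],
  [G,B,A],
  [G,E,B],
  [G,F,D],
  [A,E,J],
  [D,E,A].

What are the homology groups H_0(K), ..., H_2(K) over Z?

H_0 ≅ Z,  H_1 ≅ Z^2,  H_2 ≅ Z.

K has 7 vertices, 21 edges, 14 triangles.
rank ∂_0 = 0, rank ∂_1 = 6 ⇒ b_0 = 7 − 0 − 6 = 1; all invariant factors of ∂_1 are 1 so no torsion. So H_0 ≅ Z.
rank ∂_1 = 6, rank ∂_2 = 13 ⇒ b_1 = 21 − 6 − 13 = 2; all invariant factors of ∂_2 are 1 so no torsion. So H_1 ≅ Z^2.
rank ∂_2 = 13, rank ∂_3 = 0 ⇒ b_2 = 14 − 13 − 0 = 1. So H_2 ≅ Z.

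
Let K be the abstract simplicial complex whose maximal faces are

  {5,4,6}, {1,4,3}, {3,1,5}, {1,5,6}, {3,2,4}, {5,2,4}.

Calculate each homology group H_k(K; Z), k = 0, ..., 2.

We work with the vertex ordering 1 < 2 < 3 < 4 < 5 < 6. The simplices of K, each written with vertices in increasing order, are:

  0-simplices (6): [1], [2], [3], [4], [5], [6]
  1-simplices (12): [1,3], [1,4], [1,5], [1,6], [2,3], [2,4], [2,5], [3,4], [3,5], [4,5], [4,6], [5,6]
  2-simplices (6): [1,3,4], [1,3,5], [1,5,6], [2,3,4], [2,4,5], [4,5,6]

Hence C_0 ≅ Z^6, C_1 ≅ Z^12, C_2 ≅ Z^6.

Boundary ∂_1: C_1 → C_0 sends each edge [p,q] (with p < q) to q − p.
The resulting 6×12 matrix has rank 5, and its Smith normal form has invariant factors (1,1,1,1,1).

Boundary ∂_2: C_2 → C_1 sends each 2-simplex [p,q,r] to [q,r] − [p,r] + [p,q]. For instance
  ∂[2,4,5] = [4,5] − [2,5] + [2,4],
  ∂[1,5,6] = [5,6] − [1,6] + [1,5].
This gives a 12×6 integer matrix of rank 6; reducing to Smith normal form yields diagonal entries (1,1,1,1,1,1).

Computing H_k = (kernel of ∂_k) / (image of ∂_{k+1}):

  H_0: rank C_0 − rank ∂_1 = 6 − 5 = 1, and the invariant factors of ∂_1 are all 1, so H_0 ≅ Z.
  H_1: rank ker ∂_1 − rank ∂_2 = (12 − 5) − 6 = 1, and the invariant factors of ∂_2 are all 1, so H_1 ≅ Z.
  H_2: rank ker ∂_2 − rank ∂_3 = (6 − 6) − 0 = 0, and there is no ∂_3, so H_2 ≅ 0.

(K is a triangulation of the cylinder S^1 x I.)

H_0 ≅ Z,  H_1 ≅ Z,  H_2 = 0.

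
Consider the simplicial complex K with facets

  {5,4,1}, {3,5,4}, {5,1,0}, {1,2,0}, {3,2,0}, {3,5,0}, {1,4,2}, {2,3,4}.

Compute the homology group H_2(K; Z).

Take the total order 0 < 1 < 2 < 3 < 4 < 5 on the vertex set. Then K (dimension 2) consists of the simplices:

  0-simplices (6): [0], [1], [2], [3], [4], [5]
  1-simplices (12): [0,1], [0,2], [0,3], [0,5], [1,2], [1,4], [1,5], [2,3], [2,4], [3,4], [3,5], [4,5]
  2-simplices (8): [0,1,2], [0,1,5], [0,2,3], [0,3,5], [1,2,4], [1,4,5], [2,3,4], [3,4,5]

so the chain groups are C_0 ≅ Z^6, C_1 ≅ Z^12, C_2 ≅ Z^8.

The boundary map ∂_1: C_1 → C_0 maps an edge to its endpoints' difference, ∂[p,q] = q − p.
The resulting 6×12 matrix has rank 5, and its Smith normal form has invariant factors (1,1,1,1,1).

Boundary ∂_2: C_2 → C_1 sends each 2-simplex [p,q,r] to [q,r] − [p,r] + [p,q]. For instance
  ∂[0,1,5] = [1,5] − [0,5] + [0,1],
  ∂[3,4,5] = [4,5] − [3,5] + [3,4].
The resulting 12×8 matrix has rank 7, and its Smith normal form has invariant factors (1,1,1,1,1,1,1).

From H_k ≅ ker(∂_k) / im(∂_{k+1}) we obtain:

  H_2: rank ker ∂_2 − rank ∂_3 = (8 − 7) − 0 = 1, and there is no ∂_3, so H_2 = Z.

H_2 ≅ Z.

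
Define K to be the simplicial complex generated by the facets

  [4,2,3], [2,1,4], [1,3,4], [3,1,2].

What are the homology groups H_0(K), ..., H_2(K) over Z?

H_0 ≅ Z,  H_1 = 0,  H_2 ≅ Z.

Fix the vertex order 1 < 2 < 3 < 4 and write every simplex with vertices in increasing order. Then dim K = 2 and the simplices of K are:

  0-simplices (4): [1], [2], [3], [4]
  1-simplices (6): [1,2], [1,3], [1,4], [2,3], [2,4], [3,4]
  2-simplices (4): [1,2,3], [1,2,4], [1,3,4], [2,3,4]

giving chain groups C_0 ≅ Z^4, C_1 ≅ Z^6, C_2 ≅ Z^4.

∂_1: C_1 → C_0 is given by ∂[p,q] = [q] − [p]. For instance
  ∂[1,2] = [2] − [1].
The resulting 4×6 matrix has rank 3, and its Smith normal form has invariant factors (1,1,1).

The boundary map ∂_2: C_2 → C_1 maps a triangle to the signed sum of its edges. For instance
  ∂[1,3,4] = [3,4] − [1,4] + [1,3],
  ∂[1,2,3] = [2,3] − [1,3] + [1,2].
The resulting 6×4 matrix has rank 3, and its Smith normal form has invariant factors (1,1,1).

Computing H_k = (kernel of ∂_k) / (image of ∂_{k+1}):

  H_0: rank C_0 − rank ∂_1 = 4 − 3 = 1, and the invariant factors of ∂_1 are all 1, so H_0 ≅ Z.
  H_1: rank ker ∂_1 − rank ∂_2 = (6 − 3) − 3 = 0, and the invariant factors of ∂_2 are all 1, so H_1 ≅ 0.
  H_2: rank ker ∂_2 − rank ∂_3 = (4 − 3) − 0 = 1, and there is no ∂_3, so H_2 ≅ Z.

As a check, the Euler characteristic is 4 − 6 + 4 = 2, which agrees with 1 − 0 + 1 = 2.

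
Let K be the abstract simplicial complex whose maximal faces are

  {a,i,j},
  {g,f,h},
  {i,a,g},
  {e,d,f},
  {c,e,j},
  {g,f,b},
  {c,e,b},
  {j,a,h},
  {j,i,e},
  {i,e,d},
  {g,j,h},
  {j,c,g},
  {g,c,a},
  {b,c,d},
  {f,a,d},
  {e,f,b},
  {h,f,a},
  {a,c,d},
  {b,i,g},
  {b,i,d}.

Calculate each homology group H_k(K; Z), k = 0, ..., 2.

K has 10 vertices, 30 edges, 20 triangles.
rank ∂_0 = 0, rank ∂_1 = 9 ⇒ b_0 = 10 − 0 − 9 = 1; all invariant factors of ∂_1 are 1 so no torsion. So H_0 = Z.
rank ∂_1 = 9, rank ∂_2 = 20 ⇒ b_1 = 30 − 9 − 20 = 1; ∂_2 has invariant factor(s) [2] giving torsion. So H_1 = Z ⊕ Z/2.
rank ∂_2 = 20, rank ∂_3 = 0 ⇒ b_2 = 20 − 20 − 0 = 0. So H_2 = 0.

H_0 = Z,  H_1 = Z ⊕ Z/2,  H_2 = 0.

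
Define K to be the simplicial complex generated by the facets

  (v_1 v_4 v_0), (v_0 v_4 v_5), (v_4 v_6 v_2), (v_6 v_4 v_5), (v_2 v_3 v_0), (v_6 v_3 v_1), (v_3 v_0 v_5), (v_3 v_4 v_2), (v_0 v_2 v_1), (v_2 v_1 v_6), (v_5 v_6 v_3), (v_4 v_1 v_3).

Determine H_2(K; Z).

Fix the vertex order v_0 < v_1 < v_2 < v_3 < v_4 < v_5 < v_6 and write every simplex with vertices in increasing order. Then dim K = 2 and the simplices of K are:

  0-simplices (7): [v_0], [v_1], [v_2], [v_3], [v_4], [v_5], [v_6]
  1-simplices (18): (18 of them)
  2-simplices (12): (12 of them)

Hence C_0 ≅ Z^7, C_1 ≅ Z^18, C_2 ≅ Z^12.

∂_1: C_1 → C_0 sends each edge [p,q] (with p < q) to q − p. For instance
  ∂[v_3,v_6] = [v_6] − [v_3].
As a 7×18 matrix over Z this has rank 6, with invariant factors (1,1,1,1,1,1).

∂_2: C_2 → C_1 sends each 2-simplex [p,q,r] to [q,r] − [p,r] + [p,q]. For instance
  ∂[v_2,v_4,v_6] = [v_4,v_6] − [v_2,v_6] + [v_2,v_4],
  ∂[v_2,v_3,v_4] = [v_3,v_4] − [v_2,v_4] + [v_2,v_3].
This gives a 18×12 integer matrix of rank 12; reducing to Smith normal form yields diagonal entries (1,1,1,1,1,1,1,1,1,1,1,2).

Computing H_k = (kernel of ∂_k) / (image of ∂_{k+1}):

  H_2: rank ker ∂_2 − rank ∂_3 = (12 − 12) − 0 = 0, and there is no ∂_3, so H_2 = 0.

H_2 ≅ 0.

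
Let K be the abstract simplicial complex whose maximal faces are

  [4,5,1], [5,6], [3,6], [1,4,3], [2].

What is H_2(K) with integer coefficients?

Fix the vertex order 1 < 2 < 3 < 4 < 5 < 6 and write every simplex with vertices in increasing order. Then dim K = 2 and the simplices of K are:

  0-simplices (6): [1], [2], [3], [4], [5], [6]
  1-simplices (7): [1,3], [1,4], [1,5], [3,4], [3,6], [4,5], [5,6]
  2-simplices (2): [1,3,4], [1,4,5]

Hence C_0 ≅ Z^6, C_1 ≅ Z^7, C_2 ≅ Z^2.

∂_1: C_1 → C_0 sends each edge [p,q] (with p < q) to q − p. For instance
  ∂[4,5] = [5] − [4].
The 6×7 boundary matrix has rank 4 and Smith normal form diag(1,1,1,1).

The boundary map ∂_2: C_2 → C_1 acts by ∂[p,q,r] = [q,r] − [p,r] + [p,q]. For instance
  ∂[1,4,5] = [4,5] − [1,5] + [1,4],
  ∂[1,3,4] = [3,4] − [1,4] + [1,3].
The resulting 7×2 matrix has rank 2, and its Smith normal form has invariant factors (1,1).

From H_k ≅ ker(∂_k) / im(∂_{k+1}) we obtain:

  H_2: rank ker ∂_2 − rank ∂_3 = (2 − 2) − 0 = 0, and there is no ∂_3, so H_2 = 0.

H_2 ≅ 0.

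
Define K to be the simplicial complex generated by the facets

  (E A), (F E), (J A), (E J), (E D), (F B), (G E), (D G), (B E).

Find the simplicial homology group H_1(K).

K has 7 vertices, 9 edges.
rank ∂_1 = 6, rank ∂_2 = 0 ⇒ b_1 = 9 − 6 − 0 = 3. So H_1 = Z^3.

H_1 ≅ Z^3.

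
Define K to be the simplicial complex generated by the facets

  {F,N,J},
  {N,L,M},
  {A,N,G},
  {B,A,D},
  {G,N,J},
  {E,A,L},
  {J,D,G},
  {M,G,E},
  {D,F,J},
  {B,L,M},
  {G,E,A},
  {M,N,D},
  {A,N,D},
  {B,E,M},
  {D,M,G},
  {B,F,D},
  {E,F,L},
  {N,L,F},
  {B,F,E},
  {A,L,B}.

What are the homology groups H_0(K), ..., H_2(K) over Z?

H_0 = Z,  H_1 = Z ⊕ Z/2,  H_2 = 0.

K has 10 vertices, 30 edges, 20 triangles.
rank ∂_0 = 0, rank ∂_1 = 9 ⇒ b_0 = 10 − 0 − 9 = 1; all invariant factors of ∂_1 are 1 so no torsion. So H_0 ≅ Z.
rank ∂_1 = 9, rank ∂_2 = 20 ⇒ b_1 = 30 − 9 − 20 = 1; ∂_2 has invariant factor(s) [2] giving torsion. So H_1 ≅ Z ⊕ Z/2.
rank ∂_2 = 20, rank ∂_3 = 0 ⇒ b_2 = 20 − 20 − 0 = 0. So H_2 ≅ 0.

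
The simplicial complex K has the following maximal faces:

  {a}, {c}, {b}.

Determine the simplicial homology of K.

Order the vertices as a < b < c. Listing each simplex with vertices in this order, K has dimension 0 with simplices:

  0-simplices (3): a, b, c

Hence C_0 ≅ Z^3.

Now H_k = ker ∂_k / im ∂_{k+1}, so:

  H_0: rank C_0 − rank ∂_1 = 3 − 0 = 3, and there is no ∂_1, so H_0 = Z^3.

H_0 ≅ Z^3.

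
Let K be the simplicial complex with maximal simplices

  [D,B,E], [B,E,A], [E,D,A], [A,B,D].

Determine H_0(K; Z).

Order the vertices as A < B < D < E. Listing each simplex with vertices in this order, K has dimension 2 with simplices:

  0-simplices (4): A, B, D, E
  1-simplices (6): AB, AD, AE, BD, BE, DE
  2-simplices (4): ABD, ABE, ADE, BDE

so the chain groups are C_0 ≅ Z^4, C_1 ≅ Z^6, C_2 ≅ Z^4.

Boundary ∂_1: C_1 → C_0 maps an edge to its endpoints' difference, ∂[p,q] = q − p. For instance
  ∂BD = D − B.
The resulting 4×6 matrix has rank 3, and its Smith normal form has invariant factors (1,1,1).

Boundary ∂_2: C_2 → C_1 acts by ∂[p,q,r] = [q,r] − [p,r] + [p,q]. For instance
  ∂BDE = DE − BE + BD,
  ∂ADE = DE − AE + AD.
The 6×4 boundary matrix has rank 3 and Smith normal form diag(1,1,1).

Reading off H_k = ker ∂_k / im ∂_{k+1}:

  H_0: rank C_0 − rank ∂_1 = 4 − 3 = 1, and the invariant factors of ∂_1 are all 1, so H_0 ≅ Z.

(K is a triangulation of the 2-sphere S^2.)

H_0 ≅ Z.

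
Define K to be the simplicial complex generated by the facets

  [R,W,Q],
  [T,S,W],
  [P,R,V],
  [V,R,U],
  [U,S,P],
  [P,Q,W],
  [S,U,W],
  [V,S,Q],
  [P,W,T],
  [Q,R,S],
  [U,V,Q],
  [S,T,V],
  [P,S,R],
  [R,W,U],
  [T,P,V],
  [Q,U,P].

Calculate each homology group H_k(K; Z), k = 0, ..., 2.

We work with the vertex ordering P < Q < R < S < T < U < V < W. The simplices of K, each written with vertices in increasing order, are:

  0-simplices (8): P, Q, R, S, T, U, V, W
  1-simplices (24): PQ, PR, PS, PT, PU, PV, PW, QR, QS, QU, QV, QW, RS, RU, RV, RW, ST, SU, SV, SW, TV, TW, UV, UW
  2-simplices (16): PQU, PQW, PRS, PRV, PSU, PTV, PTW, QRS, QRW, QSV, QUV, RUV, RUW, STV, STW, SUW

giving chain groups C_0 ≅ Z^8, C_1 ≅ Z^24, C_2 ≅ Z^16.

Boundary ∂_1: C_1 → C_0 is given by ∂[p,q] = [q] − [p].
This gives a 8×24 integer matrix of rank 7; reducing to Smith normal form yields diagonal entries (1,1,1,1,1,1,1).

∂_2: C_2 → C_1 acts by ∂[p,q,r] = [q,r] − [p,r] + [p,q]. For instance
  ∂PRS = RS − PS + PR,
  ∂STW = TW − SW + ST.
The resulting 24×16 matrix has rank 15, and its Smith normal form has invariant factors (1,1,1,1,1,1,1,1,1,1,1,1,1,1,1).

Computing H_k = (kernel of ∂_k) / (image of ∂_{k+1}):

  H_0: rank C_0 − rank ∂_1 = 8 − 7 = 1, and the invariant factors of ∂_1 are all 1, so H_0 = Z.
  H_1: rank ker ∂_1 − rank ∂_2 = (24 − 7) − 15 = 2, and the invariant factors of ∂_2 are all 1, so H_1 = Z^2.
  H_2: rank ker ∂_2 − rank ∂_3 = (16 − 15) − 0 = 1, and there is no ∂_3, so H_2 = Z.

H_0 ≅ Z,  H_1 ≅ Z^2,  H_2 ≅ Z.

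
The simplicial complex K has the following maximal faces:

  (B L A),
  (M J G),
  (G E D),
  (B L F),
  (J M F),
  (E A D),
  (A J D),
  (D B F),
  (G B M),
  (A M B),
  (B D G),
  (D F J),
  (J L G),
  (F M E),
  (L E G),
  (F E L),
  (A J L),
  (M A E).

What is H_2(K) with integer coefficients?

H_2 = Z.

Order the vertices as A < B < D < E < F < G < J < L < M. Listing each simplex with vertices in this order, K has dimension 2 with simplices:

  0-simplices (9): A, B, D, E, F, G, J, L, M
  1-simplices (27): AB, AD, AE, AJ, AL, AM, BD, BF, BG, BL, BM, DE, DF, DG, DJ, EF, EG, EL, EM, FJ, FL, FM, GJ, GL, GM, JL, JM
  2-simplices (18): ABL, ABM, ADE, ADJ, AEM, AJL, BDF, BDG, BFL, BGM, DEG, DFJ, EFL, EFM, EGL, FJM, GJL, GJM

giving chain groups C_0 ≅ Z^9, C_1 ≅ Z^27, C_2 ≅ Z^18.

Boundary ∂_1: C_1 → C_0 is given by ∂[p,q] = [q] − [p]. For instance
  ∂DF = F − D.
As a 9×27 matrix over Z this has rank 8, with invariant factors (1,1,1,1,1,1,1,1).

∂_2: C_2 → C_1 maps a triangle to the signed sum of its edges. For instance
  ∂DEG = EG − DG + DE,
  ∂GJL = JL − GL + GJ.
As a 27×18 matrix over Z this has rank 17, with invariant factors (1,1,1,1,1,1,1,1,1,1,1,1,1,1,1,1,1).

Reading off H_k = ker ∂_k / im ∂_{k+1}:

  H_2: rank ker ∂_2 − rank ∂_3 = (18 − 17) − 0 = 1, and there is no ∂_3, so H_2 ≅ Z.

(K is a triangulation of the torus T^2.)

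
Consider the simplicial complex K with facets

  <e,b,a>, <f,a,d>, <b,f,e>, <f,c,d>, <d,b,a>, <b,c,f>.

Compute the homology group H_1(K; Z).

H_1 ≅ Z.

Fix the vertex order a < b < c < d < e < f and write every simplex with vertices in increasing order. Then dim K = 2 and the simplices of K are:

  0-simplices (6): a, b, c, d, e, f
  1-simplices (12): ab, ad, ae, af, bc, bd, be, bf, cd, cf, df, ef
  2-simplices (6): abd, abe, adf, bcf, bef, cdf

Hence C_0 ≅ Z^6, C_1 ≅ Z^12, C_2 ≅ Z^6.

The boundary map ∂_1: C_1 → C_0 sends each edge [p,q] (with p < q) to q − p.
As a 6×12 matrix over Z this has rank 5, with invariant factors (1,1,1,1,1).

The boundary map ∂_2: C_2 → C_1 acts by ∂[p,q,r] = [q,r] − [p,r] + [p,q]. For instance
  ∂abe = be − ae + ab,
  ∂bef = ef − bf + be.
As a 12×6 matrix over Z this has rank 6, with invariant factors (1,1,1,1,1,1).

Reading off H_k = ker ∂_k / im ∂_{k+1}:

  H_1: rank ker ∂_1 − rank ∂_2 = (12 − 5) − 6 = 1, and the invariant factors of ∂_2 are all 1, so H_1 = Z.

(K is a triangulation of the cylinder S^1 x I.)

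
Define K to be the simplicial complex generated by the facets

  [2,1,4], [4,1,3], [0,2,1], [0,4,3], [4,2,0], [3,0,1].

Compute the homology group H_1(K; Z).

H_1 ≅ 0.

Fix the vertex order 0 < 1 < 2 < 3 < 4 and write every simplex with vertices in increasing order. Then dim K = 2 and the simplices of K are:

  0-simplices (5): [0], [1], [2], [3], [4]
  1-simplices (9): [0,1], [0,2], [0,3], [0,4], [1,2], [1,3], [1,4], [2,4], [3,4]
  2-simplices (6): [0,1,2], [0,1,3], [0,2,4], [0,3,4], [1,2,4], [1,3,4]

Hence C_0 ≅ Z^5, C_1 ≅ Z^9, C_2 ≅ Z^6.

Boundary ∂_1: C_1 → C_0 sends each edge [p,q] (with p < q) to q − p. For instance
  ∂[0,2] = [2] − [0].
The 5×9 boundary matrix has rank 4 and Smith normal form diag(1,1,1,1).

Boundary ∂_2: C_2 → C_1 acts by ∂[p,q,r] = [q,r] − [p,r] + [p,q]. For instance
  ∂[0,2,4] = [2,4] − [0,4] + [0,2],
  ∂[0,3,4] = [3,4] − [0,4] + [0,3].
As a 9×6 matrix over Z this has rank 5, with invariant factors (1,1,1,1,1).

From H_k ≅ ker(∂_k) / im(∂_{k+1}) we obtain:

  H_1: rank ker ∂_1 − rank ∂_2 = (9 − 4) − 5 = 0, and the invariant factors of ∂_2 are all 1, so H_1 = 0.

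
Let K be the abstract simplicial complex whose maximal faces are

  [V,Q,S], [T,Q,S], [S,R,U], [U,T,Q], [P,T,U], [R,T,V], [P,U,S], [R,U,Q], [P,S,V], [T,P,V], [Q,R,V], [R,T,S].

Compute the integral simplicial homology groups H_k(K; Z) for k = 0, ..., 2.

We work with the vertex ordering P < Q < R < S < T < U < V. The simplices of K, each written with vertices in increasing order, are:

  0-simplices (7): P, Q, R, S, T, U, V
  1-simplices (18): PS, PT, PU, PV, QR, QS, QT, QU, QV, RS, RT, RU, RV, ST, SU, SV, TU, TV
  2-simplices (12): PSU, PSV, PTU, PTV, QRU, QRV, QST, QSV, QTU, RST, RSU, RTV

giving chain groups C_0 ≅ Z^7, C_1 ≅ Z^18, C_2 ≅ Z^12.

The boundary map ∂_1: C_1 → C_0 is given by ∂[p,q] = [q] − [p]. For instance
  ∂SU = U − S.
As a 7×18 matrix over Z this has rank 6, with invariant factors (1,1,1,1,1,1).

Boundary ∂_2: C_2 → C_1 acts by ∂[p,q,r] = [q,r] − [p,r] + [p,q]. For instance
  ∂RTV = TV − RV + RT,
  ∂PTU = TU − PU + PT.
The resulting 18×12 matrix has rank 12, and its Smith normal form has invariant factors (1,1,1,1,1,1,1,1,1,1,1,2).

Computing H_k = (kernel of ∂_k) / (image of ∂_{k+1}):

  H_0: rank C_0 − rank ∂_1 = 7 − 6 = 1, and the invariant factors of ∂_1 are all 1, so H_0 = Z.
  H_1: rank ker ∂_1 − rank ∂_2 = (18 − 6) − 12 = 0, and ∂_2 has invariant factor 2 > 1, so H_1 = Z_2.
  H_2: rank ker ∂_2 − rank ∂_3 = (12 − 12) − 0 = 0, and there is no ∂_3, so H_2 = 0.

As a check, the Euler characteristic is 7 − 18 + 12 = 1, which agrees with 1 − 0 + 0 = 1.

H_0 = Z,  H_1 = Z_2,  H_2 = 0.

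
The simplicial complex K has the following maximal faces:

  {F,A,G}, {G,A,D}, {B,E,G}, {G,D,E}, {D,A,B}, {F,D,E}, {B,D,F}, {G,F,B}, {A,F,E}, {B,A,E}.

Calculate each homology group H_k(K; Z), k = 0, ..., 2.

Order the vertices as A < B < D < E < F < G. Listing each simplex with vertices in this order, K has dimension 2 with simplices:

  0-simplices (6): A, B, D, E, F, G
  1-simplices (15): AB, AD, AE, AF, AG, BD, BE, BF, BG, DE, DF, DG, EF, EG, FG
  2-simplices (10): ABD, ABE, ADG, AEF, AFG, BDF, BEG, BFG, DEF, DEG

Hence C_0 ≅ Z^6, C_1 ≅ Z^15, C_2 ≅ Z^10.

Boundary ∂_1: C_1 → C_0 maps an edge to its endpoints' difference, ∂[p,q] = q − p. For instance
  ∂BE = E − B.
This gives a 6×15 integer matrix of rank 5; reducing to Smith normal form yields diagonal entries (1,1,1,1,1).

∂_2: C_2 → C_1 maps a triangle to the signed sum of its edges. For instance
  ∂AEF = EF − AF + AE,
  ∂BFG = FG − BG + BF.
The 15×10 boundary matrix has rank 10 and Smith normal form diag(1,1,1,1,1,1,1,1,1,2).

Reading off H_k = ker ∂_k / im ∂_{k+1}:

  H_0: rank C_0 − rank ∂_1 = 6 − 5 = 1, and the invariant factors of ∂_1 are all 1, so H_0 = Z.
  H_1: rank ker ∂_1 − rank ∂_2 = (15 − 5) − 10 = 0, and ∂_2 has invariant factor 2 > 1, so H_1 = Z/2Z.
  H_2: rank ker ∂_2 − rank ∂_3 = (10 − 10) − 0 = 0, and there is no ∂_3, so H_2 = 0.

H_0 ≅ Z,  H_1 ≅ Z/2Z,  H_2 = 0.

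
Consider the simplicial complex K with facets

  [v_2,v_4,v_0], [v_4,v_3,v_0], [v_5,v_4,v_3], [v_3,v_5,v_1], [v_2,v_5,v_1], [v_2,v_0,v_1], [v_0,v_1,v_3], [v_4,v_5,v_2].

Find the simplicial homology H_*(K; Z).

H_0 ≅ Z,  H_1 = 0,  H_2 ≅ Z.

Take the total order v_0 < v_1 < v_2 < v_3 < v_4 < v_5 on the vertex set. Then K (dimension 2) consists of the simplices:

  0-simplices (6): [v_0], [v_1], [v_2], [v_3], [v_4], [v_5]
  1-simplices (12): [v_0,v_1], [v_0,v_2], [v_0,v_3], [v_0,v_4], [v_1,v_2], [v_1,v_3], [v_1,v_5], [v_2,v_4], [v_2,v_5], [v_3,v_4], [v_3,v_5], [v_4,v_5]
  2-simplices (8): [v_0,v_1,v_2], [v_0,v_1,v_3], [v_0,v_2,v_4], [v_0,v_3,v_4], [v_1,v_2,v_5], [v_1,v_3,v_5], [v_2,v_4,v_5], [v_3,v_4,v_5]

so the chain groups are C_0 ≅ Z^6, C_1 ≅ Z^12, C_2 ≅ Z^8.

Boundary ∂_1: C_1 → C_0 sends each edge [p,q] (with p < q) to q − p.
The 6×12 boundary matrix has rank 5 and Smith normal form diag(1,1,1,1,1).

∂_2: C_2 → C_1 sends each 2-simplex [p,q,r] to [q,r] − [p,r] + [p,q]. For instance
  ∂[v_2,v_4,v_5] = [v_4,v_5] − [v_2,v_5] + [v_2,v_4],
  ∂[v_1,v_3,v_5] = [v_3,v_5] − [v_1,v_5] + [v_1,v_3].
This gives a 12×8 integer matrix of rank 7; reducing to Smith normal form yields diagonal entries (1,1,1,1,1,1,1).

Reading off H_k = ker ∂_k / im ∂_{k+1}:

  H_0: rank C_0 − rank ∂_1 = 6 − 5 = 1, and the invariant factors of ∂_1 are all 1, so H_0 ≅ Z.
  H_1: rank ker ∂_1 − rank ∂_2 = (12 − 5) − 7 = 0, and the invariant factors of ∂_2 are all 1, so H_1 ≅ 0.
  H_2: rank ker ∂_2 − rank ∂_3 = (8 − 7) − 0 = 1, and there is no ∂_3, so H_2 ≅ Z.

As a check, the Euler characteristic is 6 − 12 + 8 = 2, which agrees with 1 − 0 + 1 = 2.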